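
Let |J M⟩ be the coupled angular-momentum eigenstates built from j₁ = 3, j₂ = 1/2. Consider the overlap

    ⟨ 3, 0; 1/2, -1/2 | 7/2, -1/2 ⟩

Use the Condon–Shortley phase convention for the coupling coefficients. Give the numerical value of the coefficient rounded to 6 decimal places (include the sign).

+0.755929

j₁+j₂−J=0  J+j₁−j₂=6  J−j₁+j₂=1  j₁+j₂+J+1=8
(j₁±m₁, j₂±m₂, J±M) = (3,3,0,1,3,4)
P² = 5184/7
sum k=0..0:
  [0] +1/36 = 1/36
S = 1/36
C² = P²·S² = 4/7 ; C = +0.755929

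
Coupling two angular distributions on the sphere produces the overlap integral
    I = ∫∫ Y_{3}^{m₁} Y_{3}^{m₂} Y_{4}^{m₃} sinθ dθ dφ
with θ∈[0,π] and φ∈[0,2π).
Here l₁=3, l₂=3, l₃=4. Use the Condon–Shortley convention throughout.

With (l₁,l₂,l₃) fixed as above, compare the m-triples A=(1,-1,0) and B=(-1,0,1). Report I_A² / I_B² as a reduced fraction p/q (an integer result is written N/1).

l's match ⇒ only the (l;m) 3-j factors differ between A and B.
A: triangle coeff Δ(3,3,4) = 1/34650; Σ_t [0,2]: t=0:+1/32 t=1:−1/36 t=2:+1/1152 = 5/1152; (3j)²=1/1386 [(3 3 4; 1 -1 0)], sign=+1
B: triangle coeff Δ(3,3,4) = 1/34650; Σ_t [0,2]: t=0:+1/288 t=1:−1/24 t=2:+1/48 = -5/288; (3j)²=5/462 [(3 3 4; -1 0 1)], sign=+1
I_A²/I_B² = (1/1386)/(5/462) = 1/15

1/15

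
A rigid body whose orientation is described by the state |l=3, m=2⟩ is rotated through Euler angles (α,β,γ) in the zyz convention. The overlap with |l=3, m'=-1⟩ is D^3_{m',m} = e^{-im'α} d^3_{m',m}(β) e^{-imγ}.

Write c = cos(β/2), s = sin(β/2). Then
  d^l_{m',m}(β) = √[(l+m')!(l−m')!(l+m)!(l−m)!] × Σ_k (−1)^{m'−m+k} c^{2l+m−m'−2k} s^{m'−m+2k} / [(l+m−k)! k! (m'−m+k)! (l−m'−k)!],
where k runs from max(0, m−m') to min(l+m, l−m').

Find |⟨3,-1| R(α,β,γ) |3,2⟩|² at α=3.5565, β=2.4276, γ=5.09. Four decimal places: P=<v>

D^3_{-1,2}(3.5565,2.4276,5.0900) = e^{-i·-1·3.5565}·d^3_{-1,2}(2.4276)·e^{-i·2·5.0900}. Compute d first:
With c≡cos(β/2)=0.349462 and s≡sin(β/2)=0.936951, N=[2·24·120·1]^{1/2}=75.894664
k: max(0,(2)−(-1))=3 … min(3+(2),3−(-1))=4
  k=3: (−1)^0·75.8947/(12)·0.3495^3·0.9370^3 = +0.222013
  k=4: (−1)^1·75.8947/(24)·0.3495^1·0.9370^5 = -0.797964
d^3_{-1,2}(2.4276) = +0.222013 -0.797964 = -0.575951
|D^3_{-1,2}|² = |d^3_{-1,2}(β)|² = (-0.575951)² = 0.331719 (the z-rotation phases have unit modulus)

P=0.3317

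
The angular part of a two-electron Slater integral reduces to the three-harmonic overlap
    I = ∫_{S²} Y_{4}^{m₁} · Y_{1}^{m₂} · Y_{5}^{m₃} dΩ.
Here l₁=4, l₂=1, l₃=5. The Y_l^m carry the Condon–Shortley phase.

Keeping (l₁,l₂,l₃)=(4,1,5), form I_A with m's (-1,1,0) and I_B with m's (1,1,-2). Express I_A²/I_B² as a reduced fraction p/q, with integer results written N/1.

10/21

Same 4,1,5: normalisation and zero-m 3j drop out of the ratio.
A: Δ: 0! 8! 2! / 11! → 1/495; sum: t=0:+1/1440 = 1/1440; 3j²(4 1 5; -1 1 0) = Δ·Π!·Σ² = 2/99  (sign -1)
B: Δ: 0! 8! 2! / 11! → 1/495; sum: t=0:+1/1440 = 1/1440; 3j²(4 1 5; 1 1 -2) = Δ·Π!·Σ² = 7/165  (sign -1)
I_A²/I_B² = (2/99)/(7/165) = 10/21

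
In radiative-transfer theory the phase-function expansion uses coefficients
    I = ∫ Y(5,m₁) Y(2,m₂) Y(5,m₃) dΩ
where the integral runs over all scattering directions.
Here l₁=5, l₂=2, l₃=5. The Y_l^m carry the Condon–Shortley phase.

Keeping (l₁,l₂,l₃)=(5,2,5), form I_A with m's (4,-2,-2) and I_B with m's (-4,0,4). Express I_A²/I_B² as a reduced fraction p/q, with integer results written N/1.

2/1

Shared (l₁,l₂,l₃)=(5,2,5): N and (l;000)² cancel in I_A²/I_B².
A: Δ = 2!·8!·2!/13! = 1/38610; Racah Σ t=0..0: t=0:+1/20160 = 1/20160; ⇒ 3j(5 2 5; 4 -2 -2)² = 12/715, sgn -1
B: Δ = 2!·8!·2!/13! = 1/38610; Racah Σ t=1..2: t=1:−1/40320 t=2:+1/20160 = 1/40320; ⇒ 3j(5 2 5; -4 0 4)² = 6/715, sgn -1
I_A²/I_B² = (12/715)/(6/715) = 2/1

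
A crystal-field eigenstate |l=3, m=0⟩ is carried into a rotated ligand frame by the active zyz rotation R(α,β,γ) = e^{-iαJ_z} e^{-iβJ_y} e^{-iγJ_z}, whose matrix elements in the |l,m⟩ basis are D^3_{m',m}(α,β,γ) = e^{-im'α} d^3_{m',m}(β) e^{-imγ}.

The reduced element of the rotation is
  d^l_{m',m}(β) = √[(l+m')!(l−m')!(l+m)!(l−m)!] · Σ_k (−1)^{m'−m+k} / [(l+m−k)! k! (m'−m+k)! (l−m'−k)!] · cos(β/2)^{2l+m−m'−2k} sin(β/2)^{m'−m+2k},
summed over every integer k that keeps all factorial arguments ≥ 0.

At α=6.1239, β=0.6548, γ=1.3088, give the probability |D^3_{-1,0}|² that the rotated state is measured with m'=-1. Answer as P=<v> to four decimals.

Split into d^3_{-1,0}(β=0.6548) × two z-phases.
c=cos(0.654800/2)=0.946882, s=sin(0.654800/2)=0.321582; N=√[2·24·6·6]=41.569219
k: max(0,(0)−(-1))=1 … min(3+(0),3−(-1))=3
  k=1: (−1)^0·41.5692/(12)·0.9469^5·0.3216^1 = +0.847932
  k=2: (−1)^1·41.5692/(4)·0.9469^3·0.3216^3 = -0.293410
  k=3: (−1)^2·41.5692/(12)·0.9469^1·0.3216^5 = +0.011281
d^3_{-1,0}(0.6548) = +0.847932 -0.293410 +0.011281 = +0.565803
|D^3_{-1,0}|² = |d^3_{-1,0}(β)|² = (+0.565803)² = 0.320133 (the z-rotation phases have unit modulus)

P=0.3201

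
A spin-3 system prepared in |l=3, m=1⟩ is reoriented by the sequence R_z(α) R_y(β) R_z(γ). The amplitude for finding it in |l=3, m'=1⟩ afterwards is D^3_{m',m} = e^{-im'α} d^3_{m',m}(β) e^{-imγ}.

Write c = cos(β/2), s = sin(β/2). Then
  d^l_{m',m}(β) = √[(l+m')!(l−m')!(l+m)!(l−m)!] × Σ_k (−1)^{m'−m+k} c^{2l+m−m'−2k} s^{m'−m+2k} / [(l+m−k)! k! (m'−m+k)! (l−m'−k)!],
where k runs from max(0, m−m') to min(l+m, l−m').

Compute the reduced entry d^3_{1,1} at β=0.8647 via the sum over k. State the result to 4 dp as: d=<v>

d^3_{1,1}(β=0.8647) via the finite sum:
With c≡cos(β/2)=0.907984 and s≡sin(β/2)=0.419006, N=[24·2·24·2]^{1/2}=48.000000
k∈{0,1,2} keeps every argument non-negative
  k=0: (−1)^0·48.0000/(48)·0.9080^6·0.4190^0 = +0.560361
  k=1: (−1)^1·48.0000/(6)·0.9080^4·0.4190^2 = -0.954645
  k=2: (−1)^2·48.0000/(8)·0.9080^2·0.4190^4 = +0.152471
d^3_{1,1}(0.8647) = +0.560361 -0.954645 +0.152471 = -0.241813

d=-0.2418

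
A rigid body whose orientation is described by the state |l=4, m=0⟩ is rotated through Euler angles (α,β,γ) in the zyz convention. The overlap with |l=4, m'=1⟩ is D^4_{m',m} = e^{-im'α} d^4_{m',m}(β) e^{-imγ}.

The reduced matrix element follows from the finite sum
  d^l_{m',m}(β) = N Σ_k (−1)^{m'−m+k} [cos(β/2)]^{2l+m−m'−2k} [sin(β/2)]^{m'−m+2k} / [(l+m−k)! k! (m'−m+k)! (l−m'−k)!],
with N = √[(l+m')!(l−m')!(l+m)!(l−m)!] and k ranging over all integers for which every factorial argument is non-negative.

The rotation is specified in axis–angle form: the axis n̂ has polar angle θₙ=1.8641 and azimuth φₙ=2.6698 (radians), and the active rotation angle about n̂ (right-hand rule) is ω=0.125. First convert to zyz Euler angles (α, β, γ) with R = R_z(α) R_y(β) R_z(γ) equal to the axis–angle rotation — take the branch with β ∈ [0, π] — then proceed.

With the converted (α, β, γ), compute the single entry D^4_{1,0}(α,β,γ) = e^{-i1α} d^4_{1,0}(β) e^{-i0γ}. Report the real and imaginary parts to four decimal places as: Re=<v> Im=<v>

Axis–angle → zyz. n̂ = (sinθₙcosφₙ, sinθₙsinφₙ, cosθₙ) = (-0.852714, +0.435075, -0.289116), ω = 0.1250.
R = I cosω + sinω [n̂]ₓ + (1−cosω) n̂n̂ᵀ gives
  R = [+0.997871, +0.033151, +0.056166; -0.038940, +0.993675, +0.105331; -0.052319, -0.107293, +0.992850]
β = atan2(√(R₁₃²+R₂₃²), R₃₃) = 0.119655; α = atan2(R₂₃, R₁₃) mod 2π = 1.080912; γ = atan2(R₃₂, −R₃₁) mod 2π = 5.166090
First d^4_{1,0}(β=0.1197), then the phase factors e^{-i(1)α} and e^{-i(0)γ}:
With c≡cos(β/2)=0.998211 and s≡sin(β/2)=0.059792, N=[120·6·24·24]^{1/2}=643.987578
k∈{0,1,2,3} keeps every argument non-negative
  k=0: (−1)^1·643.9876/(144)·0.9982^7·0.0598^1 = -0.264067
  k=1: (−1)^2·643.9876/(24)·0.9982^5·0.0598^3 = +0.005685
  k=2: (−1)^3·643.9876/(24)·0.9982^3·0.0598^5 = -0.000020
  k=3: (−1)^4·643.9876/(144)·0.9982^1·0.0598^7 = +0.000000
d^4_{1,0}(0.1197) = -0.264067 +0.005685 -0.000020 +0.000000 = -0.258402
Phases: e^{-i·(1)·1.0809}=+0.470524-0.882387i, e^{-i·(0)·5.1661}=+1.000000+0.000000i ⇒ D=-0.121584+0.228011i

Re=-0.1216 Im=0.2280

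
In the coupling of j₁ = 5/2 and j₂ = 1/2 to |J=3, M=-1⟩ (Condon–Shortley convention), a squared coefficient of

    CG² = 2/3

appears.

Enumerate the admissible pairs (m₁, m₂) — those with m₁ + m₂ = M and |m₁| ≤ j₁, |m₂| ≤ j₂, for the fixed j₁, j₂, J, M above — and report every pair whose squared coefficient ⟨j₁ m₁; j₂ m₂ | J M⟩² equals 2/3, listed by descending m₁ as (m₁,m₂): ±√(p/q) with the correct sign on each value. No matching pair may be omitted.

Admissible pairs with m₁+m₂ = M = -1: (-3/2,1/2), (-1/2,-1/2)
  (m₁,m₂)=(-1/2,-1/2): CG² = 2/3, CG = +√(2/3)   ← matches the target
  (m₁,m₂)=(-3/2,1/2): CG² = 1/3, CG = +√(1/3)
Pairs with CG² = 2/3: (-1/2,-1/2): +√(2/3)

(-1/2,-1/2): +√(2/3)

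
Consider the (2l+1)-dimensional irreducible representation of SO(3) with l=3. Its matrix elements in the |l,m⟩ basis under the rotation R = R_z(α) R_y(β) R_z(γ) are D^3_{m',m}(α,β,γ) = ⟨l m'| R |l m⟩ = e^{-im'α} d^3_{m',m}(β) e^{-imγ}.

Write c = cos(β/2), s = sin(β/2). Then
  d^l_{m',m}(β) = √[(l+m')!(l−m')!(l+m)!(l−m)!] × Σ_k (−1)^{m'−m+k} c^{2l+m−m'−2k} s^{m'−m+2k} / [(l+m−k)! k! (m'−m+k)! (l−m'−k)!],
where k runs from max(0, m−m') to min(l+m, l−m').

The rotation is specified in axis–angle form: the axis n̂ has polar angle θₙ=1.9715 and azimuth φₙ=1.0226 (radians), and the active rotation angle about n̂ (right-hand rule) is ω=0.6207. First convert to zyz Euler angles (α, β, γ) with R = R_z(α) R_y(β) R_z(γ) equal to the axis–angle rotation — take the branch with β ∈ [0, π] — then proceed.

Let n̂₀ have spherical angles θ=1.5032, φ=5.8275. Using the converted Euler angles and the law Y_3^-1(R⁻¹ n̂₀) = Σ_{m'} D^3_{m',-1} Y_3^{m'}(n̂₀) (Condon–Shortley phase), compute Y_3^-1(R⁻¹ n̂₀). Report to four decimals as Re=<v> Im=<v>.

Re=0.1810 Im=0.0285

Axis–angle → zyz. n̂ = (sinθₙcosφₙ, sinθₙsinφₙ, cosθₙ) = (+0.479867, +0.785860, -0.390066), ω = 0.6207.
R = I cosω + sinω [n̂]ₓ + (1−cosω) n̂n̂ᵀ gives
  R = [+0.856424, +0.297206, +0.422146; -0.156523, +0.928667, -0.336271; -0.491974, +0.221915, +0.841852]
β = atan2(√(R₁₃²+R₂₃²), R₃₃) = 0.570090; α = atan2(R₂₃, R₁₃) mod 2π = 5.610536; γ = atan2(R₃₂, −R₃₁) mod 2π = 0.423743
Need the full column D^3_{m',-1} for m'=−3..3 at α=5.6105, β=0.5701, γ=0.4237.
cos(β/2)=0.959649, sin(β/2)=0.281201
d^3_{-3,-1}: single k=2 term ⇒ +0.259734;  D = -0.006079-0.259663i
d^3_{-2,-1}: k∈[1..2] ⇒ +0.723733 -0.124285 = +0.599449;  D = +0.362416-0.477487i
d^3_{-1,-1}: k∈[0..2] ⇒ +0.781042 -0.536504 +0.034550 = +0.279088;  D = +0.270487-0.068752i
d^3_{0,-1}: k∈[0..2] ⇒ -0.792810 +0.204220 -0.005845 = -0.594435;  D = -0.541861-0.244417i
d^3_{1,-1}: k∈[0..2] ⇒ +0.402378 -0.046066 +0.000494 = +0.356806;  D = +0.162992+0.317402i
d^3_{2,-1}: k∈[0..1] ⇒ -0.124285 +0.005336 = -0.118949;  D = +0.023427-0.116619i
d^3_{3,-1}: single k=0 term ⇒ +0.022302;  D = -0.017059+0.014365i
Y_3^{m'}(θ=1.5032,φ=5.8275) and Σ D·Y over m':
  (-0.0061-0.2597i)·(+0.0838+0.4058i)  (+0.3624-0.4775i)·(+0.0421+0.0543i)  (+0.2705-0.0688i)·(-0.2829-0.1387i)  (-0.5419-0.2444i)·(-0.0750+0.0000i)  (+0.1630+0.3174i)·(+0.2829-0.1387i)  (+0.0234-0.1166i)·(+0.0421-0.0543i)  (-0.0171+0.0144i)·(-0.0838+0.4058i)
Y_3^-1(R⁻¹ n̂) = +0.181032+0.028525i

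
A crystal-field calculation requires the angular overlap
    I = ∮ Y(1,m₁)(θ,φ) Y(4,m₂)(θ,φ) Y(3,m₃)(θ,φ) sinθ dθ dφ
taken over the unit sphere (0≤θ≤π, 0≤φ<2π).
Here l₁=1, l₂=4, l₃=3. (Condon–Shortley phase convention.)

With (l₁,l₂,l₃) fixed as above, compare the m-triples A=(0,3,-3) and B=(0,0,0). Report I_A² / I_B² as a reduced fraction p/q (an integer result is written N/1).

7/16

l's match ⇒ only the (l;m) 3-j factors differ between A and B.
A: triangle coeff Δ(1,4,3) = 1/252; Σ_t [1,1]: t=1:−1/720 = -1/720; (3j)²=1/36 [(1 4 3; 0 3 -3)], sign=-1
B: triangle coeff Δ(1,4,3) = 1/252; Σ_t [1,1]: t=1:−1/36 = -1/36; (3j)²=4/63 [(1 4 3; 0 0 0)], sign=+1
I_A²/I_B² = (1/36)/(4/63) = 7/16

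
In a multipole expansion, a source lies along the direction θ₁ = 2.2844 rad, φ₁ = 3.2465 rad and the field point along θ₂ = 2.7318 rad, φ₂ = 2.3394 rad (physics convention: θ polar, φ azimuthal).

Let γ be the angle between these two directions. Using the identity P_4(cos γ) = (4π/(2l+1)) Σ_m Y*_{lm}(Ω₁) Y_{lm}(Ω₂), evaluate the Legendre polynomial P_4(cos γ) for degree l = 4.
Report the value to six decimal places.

Term-by-term m-sum for l=4 (normalisation 4π/9 = 1.396263):
  m=-4: (0.13202 + 0.05890j) × (-0.01113 - 0.00075j) = -0.00142 - 0.00075j  (running Σ = -0.00142 - 0.00075j)
  m=-3: (0.33663 + 0.10959j) × (-0.05386 + 0.04869j) = -0.02347 + 0.01049j  (running Σ = -0.02489 + 0.00973j)
  m=-2: (0.37385 + 0.07961j) × (-0.00872 + 0.25946j) = -0.02391 + 0.09630j  (running Σ = -0.04881 + 0.10604j)
  m=-1: (-0.00019 - 0.00002j) × (0.34717 + 0.35903j) = -0.00006 - 0.00008j  (running Σ = -0.04887 + 0.10596j)
  m=0: (-0.36269 + 0.00000j) × (0.26789 + 0.00000j) = -0.09716 + 0.00000j  (running Σ = -0.14603 + 0.10596j)
  m=1: (0.00019 - 0.00002j) × (-0.34717 + 0.35903j) = -0.00006 + 0.00008j  (running Σ = -0.14609 + 0.10604j)
  m=2: (0.37385 - 0.07961j) × (-0.00872 - 0.25946j) = -0.02391 - 0.09630j  (running Σ = -0.17000 + 0.00973j)
  m=3: (-0.33663 + 0.10959j) × (0.05386 + 0.04869j) = -0.02347 - 0.01049j  (running Σ = -0.19347 - 0.00075j)
  m=4: (0.13202 - 0.05890j) × (-0.01113 + 0.00075j) = -0.00142 + 0.00075j  (running Σ = -0.19490 - 0.00000j)
Σ over m = -0.19490 - 0.00000j; ×(4π/9) → -0.27213 - 0.00000j. Real part: -0.272126

-0.272126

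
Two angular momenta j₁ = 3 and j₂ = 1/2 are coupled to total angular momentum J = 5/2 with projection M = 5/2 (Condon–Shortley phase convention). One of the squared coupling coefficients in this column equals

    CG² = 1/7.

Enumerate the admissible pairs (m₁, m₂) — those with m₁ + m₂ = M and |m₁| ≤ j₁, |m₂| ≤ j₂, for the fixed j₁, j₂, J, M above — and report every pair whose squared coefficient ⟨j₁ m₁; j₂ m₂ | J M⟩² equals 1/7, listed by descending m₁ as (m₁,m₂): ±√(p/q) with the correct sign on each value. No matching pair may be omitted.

Admissible pairs with m₁+m₂ = M = 5/2: (2,1/2), (3,-1/2)
  (m₁,m₂)=(3,-1/2): CG² = 6/7, CG = +√(6/7)
  (m₁,m₂)=(2,1/2): CG² = 1/7, CG = −√(1/7)   ← matches the target
Pairs with CG² = 1/7: (2,1/2): −√(1/7)

(2,1/2): −√(1/7)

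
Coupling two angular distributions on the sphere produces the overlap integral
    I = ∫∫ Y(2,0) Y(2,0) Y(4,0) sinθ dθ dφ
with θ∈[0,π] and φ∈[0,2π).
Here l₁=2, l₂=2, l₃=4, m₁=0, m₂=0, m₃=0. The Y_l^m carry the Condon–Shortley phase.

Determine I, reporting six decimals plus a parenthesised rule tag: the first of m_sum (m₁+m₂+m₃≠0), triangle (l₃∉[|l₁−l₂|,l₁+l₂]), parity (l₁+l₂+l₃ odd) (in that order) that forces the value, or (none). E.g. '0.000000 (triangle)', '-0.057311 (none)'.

0.241796 (none)

m-sum 0 ✓  L=8 even ✓  0≤4≤4 ✓
Π(2lᵢ+1) = 5×5×9 = 225
triangle coeff Δ(2,2,4) = 1/630
Σ_t [0,0]: t=0:+1/16 = 1/16
(3j)²=2/35 [(2 2 4; 0 0 0)], sign=+1
(m-triple is (0,0,0) — same symbol as above.)
⇒ 4πI² = 36/49
I = (+1)√(36/49/(4π)) = 0.24179554
No selection rule forces the value: the integral is nonzero (none).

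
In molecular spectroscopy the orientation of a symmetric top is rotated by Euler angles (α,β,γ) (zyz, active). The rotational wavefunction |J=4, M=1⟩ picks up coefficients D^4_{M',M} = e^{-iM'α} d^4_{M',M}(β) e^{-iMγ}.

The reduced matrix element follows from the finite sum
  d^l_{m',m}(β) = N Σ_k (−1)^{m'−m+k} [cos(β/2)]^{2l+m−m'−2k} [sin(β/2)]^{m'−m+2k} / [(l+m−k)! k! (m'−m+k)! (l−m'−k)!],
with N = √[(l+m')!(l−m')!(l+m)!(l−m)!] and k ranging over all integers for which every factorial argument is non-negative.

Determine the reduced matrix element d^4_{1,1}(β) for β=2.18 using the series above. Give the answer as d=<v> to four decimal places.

d^4_{1,1}(β=2.1800) via the finite sum:
With c≡cos(β/2)=0.462485 and s≡sin(β/2)=0.886627, N=[120·6·120·6]^{1/2}=720.000000
k: max(0,(1)−(1))=0 … min(4+(1),4−(1))=3
  k=0: (−1)^0·720.0000/(720)·0.4625^8·0.8866^0 = +0.002093
  k=1: (−1)^1·720.0000/(48)·0.4625^6·0.8866^2 = -0.115388
  k=2: (−1)^2·720.0000/(24)·0.4625^4·0.8866^4 = +0.848158
  k=3: (−1)^3·720.0000/(72)·0.4625^2·0.8866^6 = -1.039062
d^4_{1,1}(2.1800) = +0.002093 -0.115388 +0.848158 -1.039062 = -0.304199

d=-0.3042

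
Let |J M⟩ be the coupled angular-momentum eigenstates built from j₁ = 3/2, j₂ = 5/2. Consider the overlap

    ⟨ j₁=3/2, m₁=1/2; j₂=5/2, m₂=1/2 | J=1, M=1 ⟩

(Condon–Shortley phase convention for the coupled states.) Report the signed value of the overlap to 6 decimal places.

−√(3/20) ≈ -0.387298

√[3·3!0!2!/6! · 2!1!3!2!2!0!] = √(12/5)
  +(−1)^1/∏(1,2,0,2,0,0)! = -1/4  (running -1/4)
⟨..|..⟩ = √(12/5)·(-1/4) = -0.387298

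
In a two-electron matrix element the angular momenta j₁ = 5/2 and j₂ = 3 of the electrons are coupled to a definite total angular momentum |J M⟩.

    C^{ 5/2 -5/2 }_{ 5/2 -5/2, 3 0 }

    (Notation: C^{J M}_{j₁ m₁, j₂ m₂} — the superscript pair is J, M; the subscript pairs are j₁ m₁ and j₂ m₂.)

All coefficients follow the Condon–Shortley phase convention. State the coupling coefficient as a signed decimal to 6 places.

j₁+j₂−J=3  J+j₁−j₂=2  J−j₁+j₂=3  j₁+j₂+J+1=9
(j₁±m₁, j₂±m₂, J±M) = (0,5,3,3,0,5)
P² = 4320/7
sum k=3..3:
  [3] −1/72 = -1/72
S = -1/72
C² = P²·S² = 5/42 ; C = -0.345033

−√(5/42) = -0.345033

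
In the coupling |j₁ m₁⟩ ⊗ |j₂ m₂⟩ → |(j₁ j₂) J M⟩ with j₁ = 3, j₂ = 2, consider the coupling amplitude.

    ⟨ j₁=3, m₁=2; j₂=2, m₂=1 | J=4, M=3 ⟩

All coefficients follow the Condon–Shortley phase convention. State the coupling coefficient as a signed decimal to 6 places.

+√(1/20) = +0.223607

j₁+j₂−J=1  J+j₁−j₂=5  J−j₁+j₂=3  j₁+j₂+J+1=10
(j₁±m₁, j₂±m₂, J±M) = (5,1,3,1,7,1)
P² = 6480
sum k=0..1:
  [0] +1/144 = 1/144
  [1] −1/240 = -1/240
S = 1/360
C² = P²·S² = 1/20 ; C = +0.223607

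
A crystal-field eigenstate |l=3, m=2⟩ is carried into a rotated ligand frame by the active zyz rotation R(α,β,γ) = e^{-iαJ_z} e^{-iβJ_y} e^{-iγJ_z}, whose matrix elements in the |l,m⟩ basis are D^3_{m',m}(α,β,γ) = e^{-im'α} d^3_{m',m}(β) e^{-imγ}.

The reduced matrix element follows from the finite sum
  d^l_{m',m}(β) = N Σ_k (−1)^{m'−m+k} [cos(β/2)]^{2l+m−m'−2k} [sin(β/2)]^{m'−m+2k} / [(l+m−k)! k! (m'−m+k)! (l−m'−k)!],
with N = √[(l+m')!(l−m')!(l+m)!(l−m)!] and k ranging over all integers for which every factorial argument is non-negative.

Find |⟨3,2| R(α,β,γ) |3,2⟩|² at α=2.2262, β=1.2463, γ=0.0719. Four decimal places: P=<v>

Split into d^3_{2,2}(β=1.2463) × two z-phases.
c=cos(1.246300/2)=0.812044, s=sin(1.246300/2)=0.583596; N=√[120·1·120·1]=120.000000
The bounds max(0,m−m')=0 and min(l+m,l−m')=1 give 2 terms
  k=0: (−1)^0·120.0000/(120)·0.8120^6·0.5836^0 = +0.286733
  k=1: (−1)^1·120.0000/(24)·0.8120^4·0.5836^2 = -0.740480
d^3_{2,2}(1.2463) = +0.286733 -0.740480 = -0.453747
|D^3_{2,2}|² = |d^3_{2,2}(β)|² = (-0.453747)² = 0.205886 (the z-rotation phases have unit modulus)

P=0.2059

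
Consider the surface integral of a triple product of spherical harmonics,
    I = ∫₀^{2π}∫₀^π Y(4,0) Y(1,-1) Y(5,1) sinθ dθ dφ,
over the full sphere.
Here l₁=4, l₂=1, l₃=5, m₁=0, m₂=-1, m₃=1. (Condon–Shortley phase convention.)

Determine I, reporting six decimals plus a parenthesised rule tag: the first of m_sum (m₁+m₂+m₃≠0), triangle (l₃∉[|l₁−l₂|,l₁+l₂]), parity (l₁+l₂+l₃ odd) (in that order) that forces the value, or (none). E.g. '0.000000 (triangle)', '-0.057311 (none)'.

-0.190188 (none)

Checks pass: Σm=0; 10 even; l₃=5∈[3,5].
(2·4+1)(2·1+1)(2·5+1) = 297
Δ: 0! 8! 2! / 11! → 1/495
sum: t=0:+1/576 = 1/576
3j²(4 1 5; 0 0 0) = Δ·Π!·Σ² = 5/99  (sign -1)
sum: t=0:+1/1152 = 1/1152
3j²(4 1 5; 0 -1 1) = Δ·Π!·Σ² = 1/33  (sign +1)
combine: 4πI² = 297·5/99·1/33 = 5/11
take √, sign -1: I = -0.19018827
No selection rule forces the value: the integral is nonzero (none).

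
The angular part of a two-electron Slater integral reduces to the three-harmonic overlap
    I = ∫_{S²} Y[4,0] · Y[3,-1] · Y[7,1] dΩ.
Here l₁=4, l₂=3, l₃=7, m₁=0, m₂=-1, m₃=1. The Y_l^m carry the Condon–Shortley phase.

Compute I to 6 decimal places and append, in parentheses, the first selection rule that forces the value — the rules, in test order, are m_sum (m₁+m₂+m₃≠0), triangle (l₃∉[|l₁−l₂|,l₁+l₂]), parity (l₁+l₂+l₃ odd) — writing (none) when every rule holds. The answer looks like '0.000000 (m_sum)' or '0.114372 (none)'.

-0.218337 (none)

Checks pass: Σm=0; 14 even; l₃=7∈[1,7].
(2·4+1)(2·3+1)(2·7+1) = 945
Δ: 0! 8! 6! / 15! → 1/45045
sum: t=0:+1/20736 = 1/20736
3j²(4 3 7; 0 0 0) = Δ·Π!·Σ² = 35/1287  (sign -1)
sum: t=0:+1/27648 = 1/27648
3j²(4 3 7; 0 -1 1) = Δ·Π!·Σ² = 10/429  (sign +1)
combine: 4πI² = 945·35/1287·10/429 = 12250/20449
take √, sign -1: I = -0.21833687
No selection rule forces the value: the integral is nonzero (none).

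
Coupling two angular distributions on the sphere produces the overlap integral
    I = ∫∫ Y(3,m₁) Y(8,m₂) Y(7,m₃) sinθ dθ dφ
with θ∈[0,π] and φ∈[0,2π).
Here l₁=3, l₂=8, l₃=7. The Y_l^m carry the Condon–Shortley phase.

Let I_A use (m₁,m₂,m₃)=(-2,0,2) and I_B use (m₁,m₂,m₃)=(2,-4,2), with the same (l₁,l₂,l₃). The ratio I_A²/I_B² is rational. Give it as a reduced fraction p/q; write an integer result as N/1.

Same 3,8,7: normalisation and zero-m 3j drop out of the ratio.
A: Δ: 4! 2! 12! / 19! → 1/5290740; sum: t=3:−1/7257600 t=4:+1/23224320 = -11/116121600; 3j²(3 8 7; -2 0 2) = Δ·Π!·Σ² = 121/8398  (sign +1)
B: Δ: 4! 2! 12! / 19! → 1/5290740; sum: t=0:+1/23224320 t=1:−1/26127360 = 1/209018880; 3j²(3 8 7; 2 -4 2) = Δ·Π!·Σ² = 275/1058148  (sign -1)
I_A²/I_B² = (121/8398)/(275/1058148) = 1386/25

1386/25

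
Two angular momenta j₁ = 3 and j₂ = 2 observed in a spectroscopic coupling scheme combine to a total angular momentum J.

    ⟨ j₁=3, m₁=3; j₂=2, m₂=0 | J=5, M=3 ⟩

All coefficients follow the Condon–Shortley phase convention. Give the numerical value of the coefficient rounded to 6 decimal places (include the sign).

triangle: 0!×6!×4!/11! = 17280/39916800
(j±m)!: 6!×0!×2!×2!×8!×2! = 232243200
prefactor² = (2J+1)×Δ×N² = 1105920
  k=0: +1/(0!×0!×0!×2!×6!×2!) = 1/2880
Σ = 1/2880  ⇒  CG² = 1105920×(1/2880)² = 2/15
CG = +√(2/15) = +0.365148

+√(2/15) = +0.365148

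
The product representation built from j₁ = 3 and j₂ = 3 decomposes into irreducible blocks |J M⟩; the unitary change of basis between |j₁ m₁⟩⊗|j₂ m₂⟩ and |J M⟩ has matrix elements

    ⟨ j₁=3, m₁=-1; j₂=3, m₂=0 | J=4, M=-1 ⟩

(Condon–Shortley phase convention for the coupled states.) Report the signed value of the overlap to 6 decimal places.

-0.312094

triangle: 2!×4!×4!/11! = 1152/39916800
(j±m)!: 2!×4!×3!×3!×3!×5! = 1244160
prefactor² = (2J+1)×Δ×N² = 124416/385
  k=0: +1/(0!×2!×4!×3!×0!×1!) = 1/288
  k=1: −1/(1!×1!×3!×2!×1!×2!) = -1/24
  k=2: +1/(2!×0!×2!×1!×2!×3!) = 1/48
Σ = -5/288  ⇒  CG² = 124416/385×(-5/288)² = 15/154
CG = −√(15/154) = -0.312094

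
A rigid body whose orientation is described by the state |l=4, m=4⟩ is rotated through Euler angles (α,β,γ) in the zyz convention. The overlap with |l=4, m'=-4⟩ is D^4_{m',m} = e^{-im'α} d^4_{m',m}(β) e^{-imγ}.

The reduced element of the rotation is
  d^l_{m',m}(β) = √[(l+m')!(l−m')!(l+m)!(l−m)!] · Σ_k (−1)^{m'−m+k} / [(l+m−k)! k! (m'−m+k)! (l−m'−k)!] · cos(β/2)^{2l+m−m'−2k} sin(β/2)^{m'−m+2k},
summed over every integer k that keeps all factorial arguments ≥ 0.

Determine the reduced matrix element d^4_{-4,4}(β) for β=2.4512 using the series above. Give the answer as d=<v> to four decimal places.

d=0.6148

d^4_{-4,4}(β=2.4512) via the finite sum:
With c≡cos(β/2)=0.338381 and s≡sin(β/2)=0.941009, N=[1·40320·40320·1]^{1/2}=40320.000000
k∈{8} keeps every argument non-negative
  k=8: (−1)^0·40320.0000/(40320)·0.3384^0·0.9410^8 = +0.614823
d^4_{-4,4}(2.4512) = +0.614823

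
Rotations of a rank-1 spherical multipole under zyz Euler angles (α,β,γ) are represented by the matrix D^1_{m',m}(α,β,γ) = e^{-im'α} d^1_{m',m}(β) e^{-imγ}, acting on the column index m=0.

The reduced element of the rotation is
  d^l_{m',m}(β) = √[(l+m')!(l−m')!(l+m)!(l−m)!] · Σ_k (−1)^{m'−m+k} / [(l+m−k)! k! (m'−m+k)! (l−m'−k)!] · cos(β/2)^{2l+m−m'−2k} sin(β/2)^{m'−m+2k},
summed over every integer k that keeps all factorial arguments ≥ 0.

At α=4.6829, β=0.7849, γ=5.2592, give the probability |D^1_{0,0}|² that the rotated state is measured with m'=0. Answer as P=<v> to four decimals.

D^1_{0,0}(4.6829,0.7849,5.2592) = e^{-i·0·4.6829}·d^1_{0,0}(0.7849)·e^{-i·0·5.2592}. Compute d first:
With c≡cos(β/2)=0.923975 and s≡sin(β/2)=0.382453, N=[1·1·1·1]^{1/2}=1.000000
The bounds max(0,m−m')=0 and min(l+m,l−m')=1 give 2 terms
  k=0: (−1)^0·1.0000/(1)·0.9240^2·0.3825^0 = +0.853729
  k=1: (−1)^1·1.0000/(1)·0.9240^0·0.3825^2 = -0.146271
d^1_{0,0}(0.7849) = +0.853729 -0.146271 = +0.707459
|D^1_{0,0}|² = |d^1_{0,0}(β)|² = (+0.707459)² = 0.500498 (the z-rotation phases have unit modulus)

P=0.5005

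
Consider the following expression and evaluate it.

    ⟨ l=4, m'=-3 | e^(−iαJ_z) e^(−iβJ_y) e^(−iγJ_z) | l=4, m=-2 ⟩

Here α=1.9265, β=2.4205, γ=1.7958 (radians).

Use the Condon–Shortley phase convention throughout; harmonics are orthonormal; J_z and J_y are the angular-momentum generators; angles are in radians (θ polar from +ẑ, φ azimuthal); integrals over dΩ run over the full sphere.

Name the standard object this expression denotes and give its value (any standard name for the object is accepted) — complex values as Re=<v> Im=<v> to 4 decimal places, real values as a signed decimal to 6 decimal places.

Wigner D-matrix element, Re=0.0478 Im=-0.0026

This is a Wigner D-matrix element — the rotation-matrix element ⟨l m'| R(α,β,γ) |l m⟩ in the angular-momentum basis.
D^4_{-3,-2}(1.9265,2.4205,1.7958) = e^{-i·-3·1.9265}·d^4_{-3,-2}(2.4205)·e^{-i·-2·1.7958}. Compute d first:
c=cos(2.420500/2)=0.352785, s=sin(2.420500/2)=0.935704; N=√[1·5040·2·720]=2693.993318
k: max(0,(-2)−(-3))=1 … min(4+(-2),4−(-3))=2
  k=1: (−1)^0·2693.9933/(720)·0.3528^7·0.9357^1 = +0.002381
  k=2: (−1)^1·2693.9933/(240)·0.3528^5·0.9357^3 = -0.050252
d^4_{-3,-2}(2.4205) = +0.002381 -0.050252 = -0.047871
D = (+0.875810-0.482656i)·(-0.047871)·(-0.900444-0.434972i) = +0.047802-0.002568i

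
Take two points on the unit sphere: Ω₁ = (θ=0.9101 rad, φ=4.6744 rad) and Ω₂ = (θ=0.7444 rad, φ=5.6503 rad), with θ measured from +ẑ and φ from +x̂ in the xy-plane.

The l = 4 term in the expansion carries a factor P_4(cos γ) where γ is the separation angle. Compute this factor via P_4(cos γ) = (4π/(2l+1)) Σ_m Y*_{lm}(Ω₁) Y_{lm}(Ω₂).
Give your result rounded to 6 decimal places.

-0.348063

Term-by-term m-sum for l=4 (normalisation 4π/9 = 1.396263):
  m=-4: Y*=+0.170006-0.026034i  Y=-0.076432+0.053425i  product -0.011603+0.011072i
  m=-3: Y*=+0.042996+0.375630i  Y=-0.092201+0.271072i  product -0.105787-0.022979i
  m=-2: Y*=-0.340220+0.025899i  Y=+0.128514+0.408173i  product -0.054294-0.135540i
  m=-1: Y*=+0.003168+0.083353i  Y=+0.149537+0.109692i  product -0.008669+0.012812i
  m=+0: Y*=-0.352688-0.000000i  Y=-0.315933+0.000000i  product +0.111426+0.000000i
  m=+1: Y*=-0.003168+0.083353i  Y=-0.149537+0.109692i  product -0.008669-0.012812i
  m=+2: Y*=-0.340220-0.025899i  Y=+0.128514-0.408173i  product -0.054294+0.135540i
  m=+3: Y*=-0.042996+0.375630i  Y=+0.092201+0.271072i  product -0.105787+0.022979i
  m=+4: Y*=+0.170006+0.026034i  Y=-0.076432-0.053425i  product -0.011603-0.011072i
Total Σ_m = -0.249282+0.000000i. Multiply by 1.396263: -0.348063+0.000000i. P_4(cos γ) = -0.348063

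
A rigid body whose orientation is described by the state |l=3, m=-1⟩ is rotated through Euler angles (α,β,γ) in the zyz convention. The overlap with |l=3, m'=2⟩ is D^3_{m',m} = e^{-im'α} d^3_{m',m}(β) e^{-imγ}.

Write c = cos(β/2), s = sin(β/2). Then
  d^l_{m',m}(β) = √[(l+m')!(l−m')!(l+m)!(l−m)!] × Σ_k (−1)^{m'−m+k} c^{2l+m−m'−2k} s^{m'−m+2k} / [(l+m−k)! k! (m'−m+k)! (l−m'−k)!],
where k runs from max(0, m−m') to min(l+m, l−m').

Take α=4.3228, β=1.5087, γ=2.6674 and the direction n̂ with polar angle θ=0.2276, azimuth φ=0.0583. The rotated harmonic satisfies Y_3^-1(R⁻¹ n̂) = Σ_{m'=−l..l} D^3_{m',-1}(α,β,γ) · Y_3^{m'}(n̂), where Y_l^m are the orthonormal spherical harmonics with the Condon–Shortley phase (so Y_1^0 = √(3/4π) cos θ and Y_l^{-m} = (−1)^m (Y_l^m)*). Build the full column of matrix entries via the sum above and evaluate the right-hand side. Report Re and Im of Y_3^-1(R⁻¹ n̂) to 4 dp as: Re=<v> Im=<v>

Need the full column D^3_{m',-1} for m'=−3..3 at α=4.3228, β=1.5087, γ=2.6674.
cos(β/2)=0.728717, sin(β/2)=0.684815
d^3_{-3,-1}: single k=2 term ⇒ +0.512186;  D = -0.510853+0.036929i
d^3_{-2,-1}: k∈[1..2] ⇒ +0.445008 -0.786007 = -0.341000;  D = -0.106433+0.323964i
d^3_{-1,-1}: k∈[0..2] ⇒ +0.149745 -1.057966 +0.700749 = -0.207473;  D = -0.157742-0.134767i
d^3_{0,-1}: k∈[0..2] ⇒ -0.487481 +1.291541 -0.380204 = +0.423857;  D = -0.377089+0.193542i
d^3_{1,-1}: k∈[0..2] ⇒ +0.793475 -0.934332 +0.103143 = -0.037714;  D = +0.003187+0.037579i
d^3_{2,-1}: k∈[0..1] ⇒ -0.786007 +0.347077 = -0.438930;  D = -0.418674-0.131802i
d^3_{3,-1}: single k=0 term ⇒ +0.452331;  D = -0.289518+0.347538i
Y_3^{m'}(θ=0.2276,φ=0.0583) and Σ D·Y over m':
  (-0.5109+0.0369i)·(+0.0047-0.0008i)  (-0.1064+0.3240i)·(+0.0503-0.0059i)  (-0.1577-0.1348i)·(+0.2727-0.0159i)  (-0.3771+0.1935i)·(+0.6346+0.0000i)  (+0.0032+0.0376i)·(-0.2727-0.0159i)  (-0.4187-0.1318i)·(+0.0503+0.0059i)  (-0.2895+0.3475i)·(-0.0047-0.0008i)
Y_3^-1(R⁻¹ n̂) = -0.309184+0.085315i

Re=-0.3092 Im=0.0853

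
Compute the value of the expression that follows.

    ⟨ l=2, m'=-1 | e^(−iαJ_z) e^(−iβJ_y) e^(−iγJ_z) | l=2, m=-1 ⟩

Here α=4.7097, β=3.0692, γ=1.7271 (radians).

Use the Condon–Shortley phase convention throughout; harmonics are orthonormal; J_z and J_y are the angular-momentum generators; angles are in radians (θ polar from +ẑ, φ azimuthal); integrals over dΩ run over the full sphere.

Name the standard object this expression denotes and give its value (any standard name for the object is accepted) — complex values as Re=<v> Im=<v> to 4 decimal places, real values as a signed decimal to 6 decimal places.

Wigner D-matrix element, Re=-0.0039 Im=-0.0006

This is a Wigner D-matrix element — the rotation-matrix element ⟨l m'| R(α,β,γ) |l m⟩ in the angular-momentum basis.
D^2_{-1,-1}(4.7097,3.0692,1.7271) = e^{-i·-1·4.7097}·d^2_{-1,-1}(3.0692)·e^{-i·-1·1.7271}. Compute d first:
c=cos(3.069200/2)=0.036188, s=sin(3.069200/2)=0.999345; N=√[1·6·1·6]=6.000000
Admissible k: 0..1 (factorial args all ≥0)
  k=0: (−1)^0·6.0000/(6)·0.0362^4·0.9993^0 = +0.000002
  k=1: (−1)^1·6.0000/(2)·0.0362^2·0.9993^2 = -0.003924
d^2_{-1,-1}(3.0692) = +0.000002 -0.003924 = -0.003922
Phases: e^{-i·(-1)·4.7097}=-0.002689-0.999996i, e^{-i·(-1)·1.7271}=-0.155668+0.987809i ⇒ D=-0.003876-0.000600i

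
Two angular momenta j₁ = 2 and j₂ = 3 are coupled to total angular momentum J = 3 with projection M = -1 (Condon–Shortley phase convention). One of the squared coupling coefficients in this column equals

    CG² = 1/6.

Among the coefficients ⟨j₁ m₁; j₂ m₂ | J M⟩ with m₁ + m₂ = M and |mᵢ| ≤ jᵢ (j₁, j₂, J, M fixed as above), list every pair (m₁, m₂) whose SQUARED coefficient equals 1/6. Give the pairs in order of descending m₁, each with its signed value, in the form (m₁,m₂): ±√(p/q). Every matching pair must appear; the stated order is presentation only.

Admissible pairs with m₁+m₂ = M = -1: (-2,1), (-1,0), (0,-1), (1,-2), (2,-3)
  (m₁,m₂)=(2,-3): CG² = 1/6, CG = +√(1/6)   ← matches the target
  (m₁,m₂)=(1,-2): CG² = 1/4, CG = +√(1/4)
  (m₁,m₂)=(0,-1): CG² = 3/20, CG = −√(3/20)
  (m₁,m₂)=(-1,0): CG² = 1/30, CG = −√(1/30)
  (m₁,m₂)=(-2,1): CG² = 2/5, CG = +√(2/5)
Pairs with CG² = 1/6: (2,-3): +√(1/6)

(2,-3): +√(1/6)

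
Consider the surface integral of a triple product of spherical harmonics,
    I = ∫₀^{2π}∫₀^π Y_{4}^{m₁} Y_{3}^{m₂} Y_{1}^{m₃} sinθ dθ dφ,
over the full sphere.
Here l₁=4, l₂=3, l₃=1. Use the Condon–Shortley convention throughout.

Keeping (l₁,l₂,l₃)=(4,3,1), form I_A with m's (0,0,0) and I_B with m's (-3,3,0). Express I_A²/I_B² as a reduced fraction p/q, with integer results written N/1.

Shared (l₁,l₂,l₃)=(4,3,1): N and (l;000)² cancel in I_A²/I_B².
A: Δ = 6!·2!·0!/9! = 1/252; Racah Σ t=3..3: t=3:−1/36 = -1/36; ⇒ 3j(4 3 1; 0 0 0)² = 4/63, sgn +1
B: Δ = 6!·2!·0!/9! = 1/252; Racah Σ t=6..6: t=6:+1/720 = 1/720; ⇒ 3j(4 3 1; -3 3 0)² = 1/36, sgn -1
I_A²/I_B² = (4/63)/(1/36) = 16/7

16/7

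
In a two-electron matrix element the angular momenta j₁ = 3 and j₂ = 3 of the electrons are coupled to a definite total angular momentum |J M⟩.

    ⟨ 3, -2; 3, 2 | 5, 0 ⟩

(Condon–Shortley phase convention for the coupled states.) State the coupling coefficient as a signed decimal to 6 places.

√[11·1!5!5!/12! · 1!5!5!1!5!5!] = √(480000/7)
  +(−1)^0/∏(0,1,5,5,0,0)! = 1/14400  (running 1/14400)
  +(−1)^1/∏(1,0,4,4,1,1)! = -1/576  (running -1/600)
⟨..|..⟩ = √(480000/7)·(-1/600) = -0.436436

-0.436436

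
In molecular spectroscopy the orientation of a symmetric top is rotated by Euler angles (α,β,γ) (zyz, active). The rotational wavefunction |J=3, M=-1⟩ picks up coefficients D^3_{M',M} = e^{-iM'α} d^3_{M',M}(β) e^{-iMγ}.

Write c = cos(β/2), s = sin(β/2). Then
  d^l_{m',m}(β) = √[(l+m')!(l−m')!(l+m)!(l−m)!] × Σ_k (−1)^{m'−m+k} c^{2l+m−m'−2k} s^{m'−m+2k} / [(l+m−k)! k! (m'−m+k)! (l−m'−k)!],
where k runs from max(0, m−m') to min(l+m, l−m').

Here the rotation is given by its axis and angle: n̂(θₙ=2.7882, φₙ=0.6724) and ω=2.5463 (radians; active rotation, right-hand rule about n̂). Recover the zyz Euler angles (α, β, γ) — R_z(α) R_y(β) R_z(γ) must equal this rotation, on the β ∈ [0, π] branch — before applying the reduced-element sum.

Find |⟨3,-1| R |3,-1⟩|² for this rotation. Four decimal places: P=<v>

P=0.0057

Axis–angle → zyz. n̂ = (sinθₙcosφₙ, sinθₙsinφₙ, cosθₙ) = (+0.270751, +0.215563, -0.938204), ω = 2.5463.
R = I cosω + sinω [n̂]ₓ + (1−cosω) n̂n̂ᵀ gives
  R = [-0.693982, +0.632787, -0.343466; -0.419411, -0.743043, -0.521519; -0.585221, -0.217872, +0.781056]
β = atan2(√(R₁₃²+R₂₃²), R₃₃) = 0.674441; α = atan2(R₂₃, R₁₃) mod 2π = 4.130000; γ = atan2(R₃₂, −R₃₁) mod 2π = 5.926793
D^3_{-1,-1}(4.1300,0.6744,5.9268) = e^{-i·-1·4.1300}·d^3_{-1,-1}(0.6744)·e^{-i·-1·5.9268}. Compute d first:
Half-angle: c=0.943678, s=0.330865. N=√(2·24·2·24)=48.000000
Admissible k: 0..2 (factorial args all ≥0)
  k=0: (−1)^0·48.0000/(48)·0.9437^6·0.3309^0 = +0.706225
  k=1: (−1)^1·48.0000/(6)·0.9437^4·0.3309^2 = -0.694525
  k=2: (−1)^2·48.0000/(8)·0.9437^2·0.3309^4 = +0.064033
d^3_{-1,-1}(0.6744) = +0.706225 -0.694525 +0.064033 = +0.075733
|D^3_{-1,-1}|² = |d^3_{-1,-1}(β)|² = (+0.075733)² = 0.005735 (the z-rotation phases have unit modulus)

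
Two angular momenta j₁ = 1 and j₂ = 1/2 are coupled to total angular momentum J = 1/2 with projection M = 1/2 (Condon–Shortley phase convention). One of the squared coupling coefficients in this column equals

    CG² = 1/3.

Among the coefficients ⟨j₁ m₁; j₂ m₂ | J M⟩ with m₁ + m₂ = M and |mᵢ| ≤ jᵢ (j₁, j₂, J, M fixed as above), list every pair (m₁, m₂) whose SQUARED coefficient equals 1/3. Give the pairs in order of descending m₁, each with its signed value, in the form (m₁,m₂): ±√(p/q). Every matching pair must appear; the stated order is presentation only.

(0,1/2): −√(1/3)

Admissible pairs with m₁+m₂ = M = 1/2: (0,1/2), (1,-1/2)
  (m₁,m₂)=(1,-1/2): CG² = 2/3, CG = +√(2/3)
  (m₁,m₂)=(0,1/2): CG² = 1/3, CG = −√(1/3)   ← matches the target
Pairs with CG² = 1/3: (0,1/2): −√(1/3)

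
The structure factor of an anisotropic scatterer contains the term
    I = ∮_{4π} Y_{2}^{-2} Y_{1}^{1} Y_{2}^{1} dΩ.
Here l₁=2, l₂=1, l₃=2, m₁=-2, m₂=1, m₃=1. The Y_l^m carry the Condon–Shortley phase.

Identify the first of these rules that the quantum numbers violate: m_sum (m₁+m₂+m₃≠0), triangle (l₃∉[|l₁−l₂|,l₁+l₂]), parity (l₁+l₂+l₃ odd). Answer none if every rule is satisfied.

Σmᵢ = 0  ✓
l₃∈[|l₁−l₂|,l₁+l₂]=[1,3], have l₃=2  ✓
Σlᵢ = 5 ⇒ odd  ✗

parity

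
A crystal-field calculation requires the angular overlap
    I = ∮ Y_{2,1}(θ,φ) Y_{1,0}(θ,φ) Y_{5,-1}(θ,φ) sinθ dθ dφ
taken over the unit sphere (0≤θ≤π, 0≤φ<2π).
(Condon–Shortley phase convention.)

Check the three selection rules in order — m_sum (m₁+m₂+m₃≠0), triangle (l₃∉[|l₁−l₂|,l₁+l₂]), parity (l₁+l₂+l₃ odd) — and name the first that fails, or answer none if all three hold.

triangle

azimuthal sum: 1 + 0 − 1 = 0  ✓
l₃ must lie in [1,3]; have l₃=5  ✗
L = 2 + 1 + 5 = 8 (even)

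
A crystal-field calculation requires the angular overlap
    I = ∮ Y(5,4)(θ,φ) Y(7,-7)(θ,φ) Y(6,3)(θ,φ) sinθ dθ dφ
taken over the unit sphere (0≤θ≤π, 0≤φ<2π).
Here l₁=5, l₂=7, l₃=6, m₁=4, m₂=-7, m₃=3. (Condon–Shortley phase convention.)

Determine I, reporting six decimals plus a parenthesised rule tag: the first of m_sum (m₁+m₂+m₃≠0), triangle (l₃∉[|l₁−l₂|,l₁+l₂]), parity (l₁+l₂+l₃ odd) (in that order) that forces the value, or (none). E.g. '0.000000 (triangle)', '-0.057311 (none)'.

0.142065 (none)

Checks pass: Σm=0; 18 even; l₃=6∈[2,12].
(2·5+1)(2·7+1)(2·6+1) = 2145
Δ: 6! 4! 8! / 19! → 1/174594420
sum: t=1:−1/4147200 t=2:+1/207360 t=3:−1/82944 t=4:+1/207360 t=5:−1/4147200 = -1/345600
3j²(5 7 6; 0 0 0) = Δ·Π!·Σ² = 420/46189  (sign -1)
sum: t=0:+1/174182400 = 1/174182400
3j²(5 7 6; 4 -7 3) = Δ·Π!·Σ² = 21/1615  (sign -1)
combine: 4πI² = 2145·420/46189·21/1615 = 26460/104329
take √, sign +1: I = 0.14206512
No selection rule forces the value: the integral is nonzero (none).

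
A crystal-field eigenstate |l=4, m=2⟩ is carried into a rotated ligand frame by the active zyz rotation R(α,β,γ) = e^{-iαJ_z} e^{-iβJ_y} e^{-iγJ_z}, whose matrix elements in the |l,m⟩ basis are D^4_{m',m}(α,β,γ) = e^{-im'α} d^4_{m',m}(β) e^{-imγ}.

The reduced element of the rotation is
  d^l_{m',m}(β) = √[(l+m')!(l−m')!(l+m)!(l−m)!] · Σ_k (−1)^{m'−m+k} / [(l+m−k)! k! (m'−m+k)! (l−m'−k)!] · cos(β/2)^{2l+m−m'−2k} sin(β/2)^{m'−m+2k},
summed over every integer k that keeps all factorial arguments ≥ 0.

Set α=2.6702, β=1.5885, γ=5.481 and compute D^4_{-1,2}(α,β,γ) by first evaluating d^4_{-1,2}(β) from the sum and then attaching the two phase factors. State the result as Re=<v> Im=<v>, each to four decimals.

Re=0.0854 Im=0.1824

Split into d^4_{-1,2}(β=1.5885) × two z-phases.
With c≡cos(β/2)=0.700820 and s≡sin(β/2)=0.713338, N=[6·120·720·2]^{1/2}=1018.233765
k∈{3,4,5} keeps every argument non-negative
  k=3: (−1)^0·1018.2338/(72)·0.7008^5·0.7133^3 = +0.867828
  k=4: (−1)^1·1018.2338/(48)·0.7008^3·0.7133^5 = -1.348662
  k=5: (−1)^2·1018.2338/(240)·0.7008^1·0.7133^7 = +0.279454
d^4_{-1,2}(1.5885) = +0.867828 -1.348662 +0.279454 = -0.201379
D = (-0.890937+0.454127i)·(-0.201379)·(-0.033568+0.999436i) = +0.085378+0.182385i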